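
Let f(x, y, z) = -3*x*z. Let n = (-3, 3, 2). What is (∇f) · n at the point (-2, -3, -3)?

∂f/∂x = -3*z
∂f/∂y = 0
∂f/∂z = -3*x
∇f at (-2, -3, -3) = (9, 0, 6)
∇f · n = (9)(-3) + (0)(3) + (6)(2) = -15

-15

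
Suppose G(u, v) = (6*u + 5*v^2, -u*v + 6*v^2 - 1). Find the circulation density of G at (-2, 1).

-11

∂G₂/∂u = -v
∂G₁/∂v = 10*v
Scalar curl = -11*v
At (-2, 1): -11.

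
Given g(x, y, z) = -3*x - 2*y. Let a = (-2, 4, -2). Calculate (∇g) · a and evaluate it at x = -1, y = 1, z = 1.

-2

∂g/∂x = -3
∂g/∂y = -2
∂g/∂z = 0
∇g at (-1, 1, 1) = (-3, -2, 0)
∇g · a = (-3)(-2) + (-2)(4) + (0)(-2) = -2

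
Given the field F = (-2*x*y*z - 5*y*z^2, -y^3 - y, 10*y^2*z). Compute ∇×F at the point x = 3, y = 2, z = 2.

(80, -52, 32)

(∇×F)₁ = ∂F₃/∂y − ∂F₂/∂z = 20*y*z
(∇×F)₂ = ∂F₁/∂z − ∂F₃/∂x = -2*x*y - 10*y*z
(∇×F)₃ = ∂F₂/∂x − ∂F₁/∂y = 2*x*z + 5*z^2
∇×F = (20*y*z, -2*x*y - 10*y*z, 2*x*z + 5*z^2)
At (3, 2, 2): (80, -52, 32).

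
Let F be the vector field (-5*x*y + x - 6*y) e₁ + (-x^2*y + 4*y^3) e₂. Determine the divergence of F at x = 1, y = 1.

∂F₁/∂x = -5*y + 1
∂F₂/∂y = -x^2 + 12*y^2
∇·F = -x^2 + 12*y^2 - 5*y + 1
At (1, 1): 7.

7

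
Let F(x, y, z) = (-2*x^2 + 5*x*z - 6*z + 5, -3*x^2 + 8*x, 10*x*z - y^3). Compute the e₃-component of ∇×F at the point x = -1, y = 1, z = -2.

14

(∇×F)_3 = ∂F₂/∂x − ∂F₁/∂y
= -6*x + 8 − (0)
= -6*x + 8
At (-1, 1, -2): 14.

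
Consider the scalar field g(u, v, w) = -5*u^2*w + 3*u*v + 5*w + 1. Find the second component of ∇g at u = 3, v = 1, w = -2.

(∇g)_2 = ∂g/∂v = 3*u
At (3, 1, -2): 9.

9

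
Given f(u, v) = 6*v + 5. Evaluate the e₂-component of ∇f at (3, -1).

(∇f)_2 = ∂f/∂v = 6
At (3, -1): 6.

6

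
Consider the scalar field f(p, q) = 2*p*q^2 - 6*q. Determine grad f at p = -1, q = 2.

(8, -14)

∂f/∂p = 2*q^2
∂f/∂q = 4*p*q - 6
∇f = (2*q^2, 4*p*q - 6)
At (-1, 2): (8, -14).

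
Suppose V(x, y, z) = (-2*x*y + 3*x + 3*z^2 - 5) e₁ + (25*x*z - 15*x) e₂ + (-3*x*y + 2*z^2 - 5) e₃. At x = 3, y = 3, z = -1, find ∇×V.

(∇×V)₁ = ∂V₃/∂y − ∂V₂/∂z = -28*x
(∇×V)₂ = ∂V₁/∂z − ∂V₃/∂x = 3*y + 6*z
(∇×V)₃ = ∂V₂/∂x − ∂V₁/∂y = 2*x + 25*z - 15
∇×V = (-28*x, 3*y + 6*z, 2*x + 25*z - 15)
At (3, 3, -1): (-84, 3, -34).

(-84, 3, -34)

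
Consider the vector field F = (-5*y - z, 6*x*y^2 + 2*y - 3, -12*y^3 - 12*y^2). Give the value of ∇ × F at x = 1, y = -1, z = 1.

(∇×F)₁ = ∂F₃/∂y − ∂F₂/∂z = -36*y^2 - 24*y
(∇×F)₂ = ∂F₁/∂z − ∂F₃/∂x = -1
(∇×F)₃ = ∂F₂/∂x − ∂F₁/∂y = 6*y^2 + 5
∇×F = (-36*y^2 - 24*y, -1, 6*y^2 + 5)
At (1, -1, 1): (-12, -1, 11).

(-12, -1, 11)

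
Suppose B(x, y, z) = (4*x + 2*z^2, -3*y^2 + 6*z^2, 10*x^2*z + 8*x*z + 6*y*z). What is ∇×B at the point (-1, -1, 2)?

(-12, 32, 0)

(∇×B)₁ = ∂B₃/∂y − ∂B₂/∂z = -6*z
(∇×B)₂ = ∂B₁/∂z − ∂B₃/∂x = -20*x*z - 4*z
(∇×B)₃ = ∂B₂/∂x − ∂B₁/∂y = 0
∇×B = (-6*z, -20*x*z - 4*z, 0)
At (-1, -1, 2): (-12, 32, 0).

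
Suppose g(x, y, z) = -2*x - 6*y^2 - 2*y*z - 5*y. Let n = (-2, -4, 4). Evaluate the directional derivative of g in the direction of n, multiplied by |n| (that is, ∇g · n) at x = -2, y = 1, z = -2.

48

∂g/∂x = -2
∂g/∂y = -12*y - 2*z - 5
∂g/∂z = -2*y
∇g at (-2, 1, -2) = (-2, -13, -2)
∇g · n = (-2)(-2) + (-13)(-4) + (-2)(4) = 48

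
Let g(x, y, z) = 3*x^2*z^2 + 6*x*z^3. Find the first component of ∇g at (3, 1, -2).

24

(∇g)_1 = ∂g/∂x = 6*x*z^2 + 6*z^3
At (3, 1, -2): 24.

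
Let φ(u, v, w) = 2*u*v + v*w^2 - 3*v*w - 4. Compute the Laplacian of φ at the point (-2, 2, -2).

4

∂²φ/∂u² = 0
∂²φ/∂v² = 0
∂²φ/∂w² = 2*v
∇²φ = 2*v
At (-2, 2, -2): 4.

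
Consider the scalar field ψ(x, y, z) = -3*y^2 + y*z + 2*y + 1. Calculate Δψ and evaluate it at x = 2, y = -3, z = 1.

∂²ψ/∂x² = 0
∂²ψ/∂y² = -6
∂²ψ/∂z² = 0
∇²ψ = -6
At (2, -3, 1): -6.

-6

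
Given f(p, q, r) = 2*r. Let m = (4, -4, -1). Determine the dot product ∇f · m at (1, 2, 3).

∂f/∂p = 0
∂f/∂q = 0
∂f/∂r = 2
∇f at (1, 2, 3) = (0, 0, 2)
∇f · m = (0)(4) + (0)(-4) + (2)(-1) = -2

-2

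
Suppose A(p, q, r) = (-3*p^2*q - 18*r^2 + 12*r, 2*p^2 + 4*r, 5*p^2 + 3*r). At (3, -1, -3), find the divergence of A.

∂A₁/∂p = -6*p*q
∂A₂/∂q = 0
∂A₃/∂r = 3
∇·A = -6*p*q + 3
At (3, -1, -3): 21.

21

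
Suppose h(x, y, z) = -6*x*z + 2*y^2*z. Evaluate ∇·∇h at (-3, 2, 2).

∂²h/∂x² = 0
∂²h/∂y² = 4*z
∂²h/∂z² = 0
∇²h = 4*z
At (-3, 2, 2): 8.

8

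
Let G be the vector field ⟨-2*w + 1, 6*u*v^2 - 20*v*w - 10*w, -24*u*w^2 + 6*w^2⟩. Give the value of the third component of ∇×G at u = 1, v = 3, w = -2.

54

(∇×G)_3 = ∂G₂/∂u − ∂G₁/∂v
= 6*v^2 − (0)
= 6*v^2
At (1, 3, -2): 54.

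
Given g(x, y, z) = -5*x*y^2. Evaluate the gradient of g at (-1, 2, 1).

∂g/∂x = -5*y^2
∂g/∂y = -10*x*y
∂g/∂z = 0
∇g = (-5*y^2, -10*x*y, 0)
At (-1, 2, 1): (-20, 20, 0).

(-20, 20, 0)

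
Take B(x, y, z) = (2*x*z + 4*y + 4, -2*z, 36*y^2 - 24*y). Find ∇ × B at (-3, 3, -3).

(194, -6, -4)

(∇×B)₁ = ∂B₃/∂y − ∂B₂/∂z = 72*y - 22
(∇×B)₂ = ∂B₁/∂z − ∂B₃/∂x = 2*x
(∇×B)₃ = ∂B₂/∂x − ∂B₁/∂y = -4
∇×B = (72*y - 22, 2*x, -4)
At (-3, 3, -3): (194, -6, -4).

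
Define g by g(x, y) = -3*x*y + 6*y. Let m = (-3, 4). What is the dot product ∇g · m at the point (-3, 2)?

∂g/∂x = -3*y
∂g/∂y = -3*x + 6
∇g at (-3, 2) = (-6, 15)
∇g · m = (-6)(-3) + (15)(4) = 78

78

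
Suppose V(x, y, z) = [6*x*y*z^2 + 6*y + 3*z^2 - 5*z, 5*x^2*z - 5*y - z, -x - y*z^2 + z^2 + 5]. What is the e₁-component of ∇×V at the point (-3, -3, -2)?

-48

(∇×V)_1 = ∂V₃/∂y − ∂V₂/∂z
= -z^2 − (5*x^2 - 1)
= -5*x^2 - z^2 + 1
At (-3, -3, -2): -48.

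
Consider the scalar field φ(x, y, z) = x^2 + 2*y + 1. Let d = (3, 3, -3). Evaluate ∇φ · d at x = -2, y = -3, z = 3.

-6

∂φ/∂x = 2*x
∂φ/∂y = 2
∂φ/∂z = 0
∇φ at (-2, -3, 3) = (-4, 2, 0)
∇φ · d = (-4)(3) + (2)(3) + (0)(-3) = -6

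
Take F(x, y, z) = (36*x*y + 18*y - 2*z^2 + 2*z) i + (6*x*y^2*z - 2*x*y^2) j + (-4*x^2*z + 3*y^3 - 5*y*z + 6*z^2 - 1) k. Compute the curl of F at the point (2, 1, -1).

(∇×F)₁ = ∂F₃/∂y − ∂F₂/∂z = -6*x*y^2 + 9*y^2 - 5*z
(∇×F)₂ = ∂F₁/∂z − ∂F₃/∂x = 8*x*z - 4*z + 2
(∇×F)₃ = ∂F₂/∂x − ∂F₁/∂y = -36*x + 6*y^2*z - 2*y^2 - 18
∇×F = (-6*x*y^2 + 9*y^2 - 5*z, 8*x*z - 4*z + 2, -36*x + 6*y^2*z - 2*y^2 - 18)
At (2, 1, -1): (2, -10, -98).

(2, -10, -98)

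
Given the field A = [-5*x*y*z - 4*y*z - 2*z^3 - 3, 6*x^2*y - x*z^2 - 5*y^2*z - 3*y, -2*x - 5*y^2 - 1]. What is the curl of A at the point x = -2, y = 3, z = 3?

(3, -34, -99)

(∇×A)₁ = ∂A₃/∂y − ∂A₂/∂z = 2*x*z + 5*y^2 - 10*y
(∇×A)₂ = ∂A₁/∂z − ∂A₃/∂x = -5*x*y - 4*y - 6*z^2 + 2
(∇×A)₃ = ∂A₂/∂x − ∂A₁/∂y = 12*x*y + 5*x*z - z^2 + 4*z
∇×A = (2*x*z + 5*y^2 - 10*y, -5*x*y - 4*y - 6*z^2 + 2, 12*x*y + 5*x*z - z^2 + 4*z)
At (-2, 3, 3): (3, -34, -99).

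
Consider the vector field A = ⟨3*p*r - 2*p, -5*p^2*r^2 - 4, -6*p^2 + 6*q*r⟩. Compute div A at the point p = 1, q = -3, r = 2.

∂A₁/∂p = 3*r - 2
∂A₂/∂q = 0
∂A₃/∂r = 6*q
∇·A = 6*q + 3*r - 2
At (1, -3, 2): -14.

-14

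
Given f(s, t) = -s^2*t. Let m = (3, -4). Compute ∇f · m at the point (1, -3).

22

∂f/∂s = -2*s*t
∂f/∂t = -s^2
∇f at (1, -3) = (6, -1)
∇f · m = (6)(3) + (-1)(-4) = 22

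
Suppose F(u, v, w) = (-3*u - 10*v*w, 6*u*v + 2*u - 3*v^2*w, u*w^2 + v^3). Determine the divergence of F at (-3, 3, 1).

-45

∂F₁/∂u = -3
∂F₂/∂v = 6*u - 6*v*w
∂F₃/∂w = 2*u*w
∇·F = 2*u*w + 6*u - 6*v*w - 3
At (-3, 3, 1): -45.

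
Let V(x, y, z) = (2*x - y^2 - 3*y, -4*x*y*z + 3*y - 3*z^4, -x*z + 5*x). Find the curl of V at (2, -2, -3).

(∇×V)₁ = ∂V₃/∂y − ∂V₂/∂z = 4*x*y + 12*z^3
(∇×V)₂ = ∂V₁/∂z − ∂V₃/∂x = z - 5
(∇×V)₃ = ∂V₂/∂x − ∂V₁/∂y = -4*y*z + 2*y + 3
∇×V = (4*x*y + 12*z^3, z - 5, -4*y*z + 2*y + 3)
At (2, -2, -3): (-340, -8, -25).

(-340, -8, -25)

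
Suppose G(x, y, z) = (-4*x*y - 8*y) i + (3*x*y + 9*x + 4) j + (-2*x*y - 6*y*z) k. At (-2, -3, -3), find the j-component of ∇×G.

-6

(∇×G)_2 = ∂G₁/∂z − ∂G₃/∂x
= 0 − (-2*y)
= 2*y
At (-2, -3, -3): -6.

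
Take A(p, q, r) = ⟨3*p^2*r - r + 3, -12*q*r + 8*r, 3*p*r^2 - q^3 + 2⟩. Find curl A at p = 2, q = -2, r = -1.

(∇×A)₁ = ∂A₃/∂q − ∂A₂/∂r = -3*q^2 + 12*q - 8
(∇×A)₂ = ∂A₁/∂r − ∂A₃/∂p = 3*p^2 - 3*r^2 - 1
(∇×A)₃ = ∂A₂/∂p − ∂A₁/∂q = 0
∇×A = (-3*q^2 + 12*q - 8, 3*p^2 - 3*r^2 - 1, 0)
At (2, -2, -1): (-44, 8, 0).

(-44, 8, 0)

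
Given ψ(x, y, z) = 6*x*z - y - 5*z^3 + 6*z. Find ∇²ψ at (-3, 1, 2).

-60

∂²ψ/∂x² = 0
∂²ψ/∂y² = 0
∂²ψ/∂z² = -30*z
∇²ψ = -30*z
At (-3, 1, 2): -60.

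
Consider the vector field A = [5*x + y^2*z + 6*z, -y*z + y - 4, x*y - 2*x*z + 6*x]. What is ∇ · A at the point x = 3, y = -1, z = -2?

2

∂A₁/∂x = 5
∂A₂/∂y = -z + 1
∂A₃/∂z = -2*x
∇·A = -2*x - z + 6
At (3, -1, -2): 2.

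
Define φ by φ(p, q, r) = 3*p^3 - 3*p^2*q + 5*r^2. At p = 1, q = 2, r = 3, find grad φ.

∂φ/∂p = 9*p^2 - 6*p*q
∂φ/∂q = -3*p^2
∂φ/∂r = 10*r
∇φ = (9*p^2 - 6*p*q, -3*p^2, 10*r)
At (1, 2, 3): (-3, -3, 30).

(-3, -3, 30)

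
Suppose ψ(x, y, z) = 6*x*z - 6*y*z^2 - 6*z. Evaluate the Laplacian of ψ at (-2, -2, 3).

24

∂²ψ/∂x² = 0
∂²ψ/∂y² = 0
∂²ψ/∂z² = -12*y
∇²ψ = -12*y
At (-2, -2, 3): 24.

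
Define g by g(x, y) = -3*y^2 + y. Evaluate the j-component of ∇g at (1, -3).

19

(∇g)_2 = ∂g/∂y = -6*y + 1
At (1, -3): 19.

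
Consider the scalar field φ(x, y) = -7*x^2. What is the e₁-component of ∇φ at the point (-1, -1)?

(∇φ)_1 = ∂φ/∂x = -14*x
At (-1, -1): 14.

14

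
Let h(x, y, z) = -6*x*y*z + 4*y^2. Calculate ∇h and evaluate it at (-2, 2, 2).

∂h/∂x = -6*y*z
∂h/∂y = -6*x*z + 8*y
∂h/∂z = -6*x*y
∇h = (-6*y*z, -6*x*z + 8*y, -6*x*y)
At (-2, 2, 2): (-24, 40, 24).

(-24, 40, 24)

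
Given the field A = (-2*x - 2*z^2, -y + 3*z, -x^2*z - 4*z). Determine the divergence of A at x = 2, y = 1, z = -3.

∂A₁/∂x = -2
∂A₂/∂y = -1
∂A₃/∂z = -x^2 - 4
∇·A = -x^2 - 7
At (2, 1, -3): -11.

-11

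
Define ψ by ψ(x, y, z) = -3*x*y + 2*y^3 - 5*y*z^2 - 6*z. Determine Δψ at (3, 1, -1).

∂²ψ/∂x² = 0
∂²ψ/∂y² = 12*y
∂²ψ/∂z² = -10*y
∇²ψ = 2*y
At (3, 1, -1): 2.

2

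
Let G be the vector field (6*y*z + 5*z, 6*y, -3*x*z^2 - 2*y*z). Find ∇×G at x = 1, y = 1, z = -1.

(∇×G)₁ = ∂G₃/∂y − ∂G₂/∂z = -2*z
(∇×G)₂ = ∂G₁/∂z − ∂G₃/∂x = 6*y + 3*z^2 + 5
(∇×G)₃ = ∂G₂/∂x − ∂G₁/∂y = -6*z
∇×G = (-2*z, 6*y + 3*z^2 + 5, -6*z)
At (1, 1, -1): (2, 14, 6).

(2, 14, 6)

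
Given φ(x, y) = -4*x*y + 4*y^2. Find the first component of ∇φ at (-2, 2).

(∇φ)_1 = ∂φ/∂x = -4*y
At (-2, 2): -8.

-8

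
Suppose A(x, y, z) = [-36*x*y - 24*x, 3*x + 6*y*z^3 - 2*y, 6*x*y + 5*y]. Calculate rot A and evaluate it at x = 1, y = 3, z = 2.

(-205, -18, 39)

(∇×A)₁ = ∂A₃/∂y − ∂A₂/∂z = 6*x - 18*y*z^2 + 5
(∇×A)₂ = ∂A₁/∂z − ∂A₃/∂x = -6*y
(∇×A)₃ = ∂A₂/∂x − ∂A₁/∂y = 36*x + 3
∇×A = (6*x - 18*y*z^2 + 5, -6*y, 36*x + 3)
At (1, 3, 2): (-205, -18, 39).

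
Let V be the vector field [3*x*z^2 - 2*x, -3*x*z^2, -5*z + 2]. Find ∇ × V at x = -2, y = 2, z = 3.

(∇×V)₁ = ∂V₃/∂y − ∂V₂/∂z = 6*x*z
(∇×V)₂ = ∂V₁/∂z − ∂V₃/∂x = 6*x*z
(∇×V)₃ = ∂V₂/∂x − ∂V₁/∂y = -3*z^2
∇×V = (6*x*z, 6*x*z, -3*z^2)
At (-2, 2, 3): (-36, -36, -27).

(-36, -36, -27)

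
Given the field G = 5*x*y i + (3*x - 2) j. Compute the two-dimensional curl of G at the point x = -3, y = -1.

18

∂G₂/∂x = 3
∂G₁/∂y = 5*x
Scalar curl = -5*x + 3
At (-3, -1): 18.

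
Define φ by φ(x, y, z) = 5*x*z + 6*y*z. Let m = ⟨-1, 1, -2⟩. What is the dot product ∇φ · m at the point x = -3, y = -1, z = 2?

∂φ/∂x = 5*z
∂φ/∂y = 6*z
∂φ/∂z = 5*x + 6*y
∇φ at (-3, -1, 2) = (10, 12, -21)
∇φ · m = (10)(-1) + (12)(1) + (-21)(-2) = 44

44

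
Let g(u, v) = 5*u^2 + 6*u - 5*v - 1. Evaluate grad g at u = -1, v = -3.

∂g/∂u = 10*u + 6
∂g/∂v = -5
∇g = (10*u + 6, -5)
At (-1, -3): (-4, -5).

(-4, -5)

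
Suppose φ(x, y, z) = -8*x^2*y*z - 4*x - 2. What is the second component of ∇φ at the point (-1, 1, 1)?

-8

(∇φ)_2 = ∂φ/∂y = -8*x^2*z
At (-1, 1, 1): -8.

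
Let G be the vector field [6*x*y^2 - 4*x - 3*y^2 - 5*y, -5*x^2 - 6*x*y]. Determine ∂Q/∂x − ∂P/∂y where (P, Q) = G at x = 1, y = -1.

7

∂G₂/∂x = -10*x - 6*y
∂G₁/∂y = 12*x*y - 6*y - 5
Scalar curl = -12*x*y - 10*x + 5
At (1, -1): 7.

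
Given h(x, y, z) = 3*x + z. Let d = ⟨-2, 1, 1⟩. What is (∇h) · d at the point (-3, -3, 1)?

∂h/∂x = 3
∂h/∂y = 0
∂h/∂z = 1
∇h at (-3, -3, 1) = (3, 0, 1)
∇h · d = (3)(-2) + (0)(1) + (1)(1) = -5

-5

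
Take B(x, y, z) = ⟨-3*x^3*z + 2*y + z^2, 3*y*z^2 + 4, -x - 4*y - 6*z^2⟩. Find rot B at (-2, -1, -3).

(-22, 19, -2)

(∇×B)₁ = ∂B₃/∂y − ∂B₂/∂z = -6*y*z - 4
(∇×B)₂ = ∂B₁/∂z − ∂B₃/∂x = -3*x^3 + 2*z + 1
(∇×B)₃ = ∂B₂/∂x − ∂B₁/∂y = -2
∇×B = (-6*y*z - 4, -3*x^3 + 2*z + 1, -2)
At (-2, -1, -3): (-22, 19, -2).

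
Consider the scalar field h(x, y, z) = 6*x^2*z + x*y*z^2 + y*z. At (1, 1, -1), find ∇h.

(-11, 0, 5)

∂h/∂x = 12*x*z + y*z^2
∂h/∂y = x*z^2 + z
∂h/∂z = 6*x^2 + 2*x*y*z + y
∇h = (12*x*z + y*z^2, x*z^2 + z, 6*x^2 + 2*x*y*z + y)
At (1, 1, -1): (-11, 0, 5).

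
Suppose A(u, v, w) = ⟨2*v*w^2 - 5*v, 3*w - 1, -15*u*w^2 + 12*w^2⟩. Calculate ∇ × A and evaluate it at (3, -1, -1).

(-3, 19, 3)

(∇×A)₁ = ∂A₃/∂v − ∂A₂/∂w = -3
(∇×A)₂ = ∂A₁/∂w − ∂A₃/∂u = 4*v*w + 15*w^2
(∇×A)₃ = ∂A₂/∂u − ∂A₁/∂v = -2*w^2 + 5
∇×A = (-3, 4*v*w + 15*w^2, -2*w^2 + 5)
At (3, -1, -1): (-3, 19, 3).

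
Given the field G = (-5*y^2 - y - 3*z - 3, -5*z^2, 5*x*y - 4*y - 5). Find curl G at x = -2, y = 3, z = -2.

(-34, -18, 31)

(∇×G)₁ = ∂G₃/∂y − ∂G₂/∂z = 5*x + 10*z - 4
(∇×G)₂ = ∂G₁/∂z − ∂G₃/∂x = -5*y - 3
(∇×G)₃ = ∂G₂/∂x − ∂G₁/∂y = 10*y + 1
∇×G = (5*x + 10*z - 4, -5*y - 3, 10*y + 1)
At (-2, 3, -2): (-34, -18, 31).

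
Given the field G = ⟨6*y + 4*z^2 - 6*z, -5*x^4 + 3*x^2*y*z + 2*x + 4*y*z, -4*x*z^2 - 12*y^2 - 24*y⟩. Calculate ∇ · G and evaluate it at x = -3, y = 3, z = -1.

∂G₁/∂x = 0
∂G₂/∂y = 3*x^2*z + 4*z
∂G₃/∂z = -8*x*z
∇·G = 3*x^2*z - 8*x*z + 4*z
At (-3, 3, -1): -55.

-55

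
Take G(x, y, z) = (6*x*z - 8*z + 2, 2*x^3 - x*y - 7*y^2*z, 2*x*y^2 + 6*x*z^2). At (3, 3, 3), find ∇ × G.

(∇×G)₁ = ∂G₃/∂y − ∂G₂/∂z = 4*x*y + 7*y^2
(∇×G)₂ = ∂G₁/∂z − ∂G₃/∂x = 6*x - 2*y^2 - 6*z^2 - 8
(∇×G)₃ = ∂G₂/∂x − ∂G₁/∂y = 6*x^2 - y
∇×G = (4*x*y + 7*y^2, 6*x - 2*y^2 - 6*z^2 - 8, 6*x^2 - y)
At (3, 3, 3): (99, -62, 51).

(99, -62, 51)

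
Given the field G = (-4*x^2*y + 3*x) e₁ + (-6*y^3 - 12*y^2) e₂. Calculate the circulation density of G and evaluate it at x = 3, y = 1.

∂G₂/∂x = 0
∂G₁/∂y = -4*x^2
Scalar curl = 4*x^2
At (3, 1): 36.

36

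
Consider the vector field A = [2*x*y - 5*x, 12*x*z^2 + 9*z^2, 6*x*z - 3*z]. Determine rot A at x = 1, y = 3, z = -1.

(42, 6, 10)

(∇×A)₁ = ∂A₃/∂y − ∂A₂/∂z = -24*x*z - 18*z
(∇×A)₂ = ∂A₁/∂z − ∂A₃/∂x = -6*z
(∇×A)₃ = ∂A₂/∂x − ∂A₁/∂y = -2*x + 12*z^2
∇×A = (-24*x*z - 18*z, -6*z, -2*x + 12*z^2)
At (1, 3, -1): (42, 6, 10).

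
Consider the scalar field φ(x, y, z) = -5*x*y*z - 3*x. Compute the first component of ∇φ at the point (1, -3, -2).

(∇φ)_1 = ∂φ/∂x = -5*y*z - 3
At (1, -3, -2): -33.

-33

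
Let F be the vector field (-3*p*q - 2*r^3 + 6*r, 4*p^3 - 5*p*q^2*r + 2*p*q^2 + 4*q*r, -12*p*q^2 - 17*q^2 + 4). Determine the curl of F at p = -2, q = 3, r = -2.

(-60, 90, 150)

(∇×F)₁ = ∂F₃/∂q − ∂F₂/∂r = 5*p*q^2 - 24*p*q - 38*q
(∇×F)₂ = ∂F₁/∂r − ∂F₃/∂p = 12*q^2 - 6*r^2 + 6
(∇×F)₃ = ∂F₂/∂p − ∂F₁/∂q = 12*p^2 + 3*p - 5*q^2*r + 2*q^2
∇×F = (5*p*q^2 - 24*p*q - 38*q, 12*q^2 - 6*r^2 + 6, 12*p^2 + 3*p - 5*q^2*r + 2*q^2)
At (-2, 3, -2): (-60, 90, 150).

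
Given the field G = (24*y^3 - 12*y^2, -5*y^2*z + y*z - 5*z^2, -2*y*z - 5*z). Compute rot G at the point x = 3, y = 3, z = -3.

(18, 0, -576)

(∇×G)₁ = ∂G₃/∂y − ∂G₂/∂z = 5*y^2 - y + 8*z
(∇×G)₂ = ∂G₁/∂z − ∂G₃/∂x = 0
(∇×G)₃ = ∂G₂/∂x − ∂G₁/∂y = -72*y^2 + 24*y
∇×G = (5*y^2 - y + 8*z, 0, -72*y^2 + 24*y)
At (3, 3, -3): (18, 0, -576).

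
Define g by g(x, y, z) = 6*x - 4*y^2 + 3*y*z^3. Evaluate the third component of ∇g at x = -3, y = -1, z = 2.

(∇g)_3 = ∂g/∂z = 9*y*z^2
At (-3, -1, 2): -36.

-36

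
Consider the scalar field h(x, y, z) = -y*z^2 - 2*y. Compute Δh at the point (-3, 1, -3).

∂²h/∂x² = 0
∂²h/∂y² = 0
∂²h/∂z² = -2*y
∇²h = -2*y
At (-3, 1, -3): -2.

-2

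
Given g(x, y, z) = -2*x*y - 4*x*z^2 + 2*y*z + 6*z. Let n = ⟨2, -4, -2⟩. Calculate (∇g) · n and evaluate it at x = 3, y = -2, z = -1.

∂g/∂x = -2*y - 4*z^2
∂g/∂y = -2*x + 2*z
∂g/∂z = -8*x*z + 2*y + 6
∇g at (3, -2, -1) = (0, -8, 26)
∇g · n = (0)(2) + (-8)(-4) + (26)(-2) = -20

-20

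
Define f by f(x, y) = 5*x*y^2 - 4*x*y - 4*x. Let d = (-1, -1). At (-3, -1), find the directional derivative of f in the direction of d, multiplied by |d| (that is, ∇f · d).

-47

∂f/∂x = 5*y^2 - 4*y - 4
∂f/∂y = 10*x*y - 4*x
∇f at (-3, -1) = (5, 42)
∇f · d = (5)(-1) + (42)(-1) = -47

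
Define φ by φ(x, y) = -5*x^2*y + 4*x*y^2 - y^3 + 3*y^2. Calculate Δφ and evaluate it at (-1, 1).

∂²φ/∂x² = -10*y
∂²φ/∂y² = 2*(4*x - 3*y + 3)
∇²φ = 8*x - 16*y + 6
At (-1, 1): -18.

-18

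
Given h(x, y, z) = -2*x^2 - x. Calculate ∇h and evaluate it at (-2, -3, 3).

(7, 0, 0)

∂h/∂x = -4*x - 1
∂h/∂y = 0
∂h/∂z = 0
∇h = (-4*x - 1, 0, 0)
At (-2, -3, 3): (7, 0, 0).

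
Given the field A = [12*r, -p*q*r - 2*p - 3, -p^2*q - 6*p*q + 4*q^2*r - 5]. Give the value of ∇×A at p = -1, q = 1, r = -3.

(-20, 16, 1)

(∇×A)₁ = ∂A₃/∂q − ∂A₂/∂r = -p^2 + p*q - 6*p + 8*q*r
(∇×A)₂ = ∂A₁/∂r − ∂A₃/∂p = 2*p*q + 6*q + 12
(∇×A)₃ = ∂A₂/∂p − ∂A₁/∂q = -q*r - 2
∇×A = (-p^2 + p*q - 6*p + 8*q*r, 2*p*q + 6*q + 12, -q*r - 2)
At (-1, 1, -3): (-20, 16, 1).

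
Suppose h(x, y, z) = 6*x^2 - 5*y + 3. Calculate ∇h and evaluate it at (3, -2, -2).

(36, -5, 0)

∂h/∂x = 12*x
∂h/∂y = -5
∂h/∂z = 0
∇h = (12*x, -5, 0)
At (3, -2, -2): (36, -5, 0).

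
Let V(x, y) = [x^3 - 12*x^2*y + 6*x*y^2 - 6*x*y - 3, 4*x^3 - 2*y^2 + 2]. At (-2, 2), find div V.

∂V₁/∂x = 3*x^2 - 24*x*y + 6*y^2 - 6*y
∂V₂/∂y = -4*y
∇·V = 3*x^2 - 24*x*y + 6*y^2 - 10*y
At (-2, 2): 112.

112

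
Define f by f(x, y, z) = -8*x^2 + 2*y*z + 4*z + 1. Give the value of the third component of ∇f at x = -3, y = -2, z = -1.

0

(∇f)_3 = ∂f/∂z = 2*y + 4
At (-3, -2, -1): 0.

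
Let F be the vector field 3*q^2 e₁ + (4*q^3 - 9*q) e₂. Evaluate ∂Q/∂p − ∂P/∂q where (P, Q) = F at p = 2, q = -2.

12

∂F₂/∂p = 0
∂F₁/∂q = 6*q
Scalar curl = -6*q
At (2, -2): 12.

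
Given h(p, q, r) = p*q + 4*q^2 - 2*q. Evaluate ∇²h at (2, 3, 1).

∂²h/∂p² = 0
∂²h/∂q² = 8
∂²h/∂r² = 0
∇²h = 8
At (2, 3, 1): 8.

8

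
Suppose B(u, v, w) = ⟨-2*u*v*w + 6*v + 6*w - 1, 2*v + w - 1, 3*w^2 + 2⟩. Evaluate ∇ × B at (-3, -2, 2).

(∇×B)₁ = ∂B₃/∂v − ∂B₂/∂w = -1
(∇×B)₂ = ∂B₁/∂w − ∂B₃/∂u = -2*u*v + 6
(∇×B)₃ = ∂B₂/∂u − ∂B₁/∂v = 2*u*w - 6
∇×B = (-1, -2*u*v + 6, 2*u*w - 6)
At (-3, -2, 2): (-1, -6, -18).

(-1, -6, -18)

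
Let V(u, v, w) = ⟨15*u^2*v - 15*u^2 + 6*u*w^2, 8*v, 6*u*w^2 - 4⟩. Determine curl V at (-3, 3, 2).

(0, -96, -135)

(∇×V)₁ = ∂V₃/∂v − ∂V₂/∂w = 0
(∇×V)₂ = ∂V₁/∂w − ∂V₃/∂u = 12*u*w - 6*w^2
(∇×V)₃ = ∂V₂/∂u − ∂V₁/∂v = -15*u^2
∇×V = (0, 12*u*w - 6*w^2, -15*u^2)
At (-3, 3, 2): (0, -96, -135).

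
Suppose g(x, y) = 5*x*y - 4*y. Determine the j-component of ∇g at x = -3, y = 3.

(∇g)_2 = ∂g/∂y = 5*x - 4
At (-3, 3): -19.

-19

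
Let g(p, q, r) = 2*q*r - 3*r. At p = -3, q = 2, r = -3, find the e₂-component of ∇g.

-6

(∇g)_2 = ∂g/∂q = 2*r
At (-3, 2, -3): -6.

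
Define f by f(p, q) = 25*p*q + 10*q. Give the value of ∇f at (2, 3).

(75, 60)

∂f/∂p = 25*q
∂f/∂q = 25*p + 10
∇f = (25*q, 25*p + 10)
At (2, 3): (75, 60).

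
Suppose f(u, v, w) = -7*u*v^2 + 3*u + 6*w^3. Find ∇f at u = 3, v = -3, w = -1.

(-60, 126, 18)

∂f/∂u = -7*v^2 + 3
∂f/∂v = -14*u*v
∂f/∂w = 18*w^2
∇f = (-7*v^2 + 3, -14*u*v, 18*w^2)
At (3, -3, -1): (-60, 126, 18).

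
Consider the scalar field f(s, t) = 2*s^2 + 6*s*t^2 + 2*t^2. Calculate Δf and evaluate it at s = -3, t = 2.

∂²f/∂s² = 4
∂²f/∂t² = 4*(3*s + 1)
∇²f = 12*s + 8
At (-3, 2): -28.

-28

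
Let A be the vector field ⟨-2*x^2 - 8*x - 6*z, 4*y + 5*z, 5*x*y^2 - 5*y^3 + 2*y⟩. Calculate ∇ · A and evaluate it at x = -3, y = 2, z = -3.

8

∂A₁/∂x = -4*x - 8
∂A₂/∂y = 4
∂A₃/∂z = 0
∇·A = -4*x - 4
At (-3, 2, -3): 8.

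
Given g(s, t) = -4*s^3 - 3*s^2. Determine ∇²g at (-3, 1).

66

∂²g/∂s² = -6*(4*s + 1)
∂²g/∂t² = 0
∇²g = -24*s - 6
At (-3, 1): 66.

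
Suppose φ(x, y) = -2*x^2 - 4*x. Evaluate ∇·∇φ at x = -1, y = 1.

-4

∂²φ/∂x² = -4
∂²φ/∂y² = 0
∇²φ = -4
At (-1, 1): -4.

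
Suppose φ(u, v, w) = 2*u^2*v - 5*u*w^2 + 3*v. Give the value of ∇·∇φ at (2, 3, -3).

∂²φ/∂u² = 4*v
∂²φ/∂v² = 0
∂²φ/∂w² = -10*u
∇²φ = -10*u + 4*v
At (2, 3, -3): -8.

-8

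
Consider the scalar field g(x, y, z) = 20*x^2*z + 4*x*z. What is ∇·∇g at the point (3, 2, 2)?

∂²g/∂x² = 40*z
∂²g/∂y² = 0
∂²g/∂z² = 0
∇²g = 40*z
At (3, 2, 2): 80.

80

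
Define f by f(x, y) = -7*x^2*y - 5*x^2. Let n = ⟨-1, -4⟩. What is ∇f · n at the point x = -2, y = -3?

176

∂f/∂x = -14*x*y - 10*x
∂f/∂y = -7*x^2
∇f at (-2, -3) = (-64, -28)
∇f · n = (-64)(-1) + (-28)(-4) = 176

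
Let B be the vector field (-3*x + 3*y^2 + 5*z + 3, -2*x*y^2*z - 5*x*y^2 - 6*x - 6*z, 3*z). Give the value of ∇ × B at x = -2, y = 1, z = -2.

(2, 5, -13)

(∇×B)₁ = ∂B₃/∂y − ∂B₂/∂z = 2*x*y^2 + 6
(∇×B)₂ = ∂B₁/∂z − ∂B₃/∂x = 5
(∇×B)₃ = ∂B₂/∂x − ∂B₁/∂y = -2*y^2*z - 5*y^2 - 6*y - 6
∇×B = (2*x*y^2 + 6, 5, -2*y^2*z - 5*y^2 - 6*y - 6)
At (-2, 1, -2): (2, 5, -13).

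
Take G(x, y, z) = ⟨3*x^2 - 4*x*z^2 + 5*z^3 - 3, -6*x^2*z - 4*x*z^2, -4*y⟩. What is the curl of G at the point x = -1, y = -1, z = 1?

(-6, 23, 8)

(∇×G)₁ = ∂G₃/∂y − ∂G₂/∂z = 6*x^2 + 8*x*z - 4
(∇×G)₂ = ∂G₁/∂z − ∂G₃/∂x = -8*x*z + 15*z^2
(∇×G)₃ = ∂G₂/∂x − ∂G₁/∂y = -12*x*z - 4*z^2
∇×G = (6*x^2 + 8*x*z - 4, -8*x*z + 15*z^2, -12*x*z - 4*z^2)
At (-1, -1, 1): (-6, 23, 8).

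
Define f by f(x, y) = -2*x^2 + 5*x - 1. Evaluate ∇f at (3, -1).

∂f/∂x = -4*x + 5
∂f/∂y = 0
∇f = (-4*x + 5, 0)
At (3, -1): (-7, 0).

(-7, 0)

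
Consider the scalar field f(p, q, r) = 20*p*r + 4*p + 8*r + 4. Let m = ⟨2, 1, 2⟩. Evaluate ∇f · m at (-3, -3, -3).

-216

∂f/∂p = 20*r + 4
∂f/∂q = 0
∂f/∂r = 20*p + 8
∇f at (-3, -3, -3) = (-56, 0, -52)
∇f · m = (-56)(2) + (0)(1) + (-52)(2) = -216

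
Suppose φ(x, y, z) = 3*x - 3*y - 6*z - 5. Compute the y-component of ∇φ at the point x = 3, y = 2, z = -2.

-3

(∇φ)_2 = ∂φ/∂y = -3
At (3, 2, -2): -3.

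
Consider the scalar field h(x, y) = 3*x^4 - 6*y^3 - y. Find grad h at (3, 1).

(324, -19)

∂h/∂x = 12*x^3
∂h/∂y = -18*y^2 - 1
∇h = (12*x^3, -18*y^2 - 1)
At (3, 1): (324, -19).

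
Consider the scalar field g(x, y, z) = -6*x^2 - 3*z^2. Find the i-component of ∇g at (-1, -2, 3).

12

(∇g)_1 = ∂g/∂x = -12*x
At (-1, -2, 3): 12.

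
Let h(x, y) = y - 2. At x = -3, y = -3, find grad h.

∂h/∂x = 0
∂h/∂y = 1
∇h = (0, 1)
At (-3, -3): (0, 1).

(0, 1)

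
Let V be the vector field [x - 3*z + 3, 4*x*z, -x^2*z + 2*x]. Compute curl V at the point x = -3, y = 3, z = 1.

(12, -11, 4)

(∇×V)₁ = ∂V₃/∂y − ∂V₂/∂z = -4*x
(∇×V)₂ = ∂V₁/∂z − ∂V₃/∂x = 2*x*z - 5
(∇×V)₃ = ∂V₂/∂x − ∂V₁/∂y = 4*z
∇×V = (-4*x, 2*x*z - 5, 4*z)
At (-3, 3, 1): (12, -11, 4).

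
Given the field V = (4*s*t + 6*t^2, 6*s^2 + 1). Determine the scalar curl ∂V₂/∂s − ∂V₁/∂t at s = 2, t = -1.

28

∂V₂/∂s = 12*s
∂V₁/∂t = 4*s + 12*t
Scalar curl = 8*s - 12*t
At (2, -1): 28.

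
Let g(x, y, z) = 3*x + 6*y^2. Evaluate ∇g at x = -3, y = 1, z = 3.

∂g/∂x = 3
∂g/∂y = 12*y
∂g/∂z = 0
∇g = (3, 12*y, 0)
At (-3, 1, 3): (3, 12, 0).

(3, 12, 0)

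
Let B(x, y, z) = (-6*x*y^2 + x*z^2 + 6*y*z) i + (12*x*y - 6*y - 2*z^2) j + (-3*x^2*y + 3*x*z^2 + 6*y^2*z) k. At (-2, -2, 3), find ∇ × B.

(-72, -27, 6)

(∇×B)₁ = ∂B₃/∂y − ∂B₂/∂z = -3*x^2 + 12*y*z + 4*z
(∇×B)₂ = ∂B₁/∂z − ∂B₃/∂x = 6*x*y + 2*x*z + 6*y - 3*z^2
(∇×B)₃ = ∂B₂/∂x − ∂B₁/∂y = 12*x*y + 12*y - 6*z
∇×B = (-3*x^2 + 12*y*z + 4*z, 6*x*y + 2*x*z + 6*y - 3*z^2, 12*x*y + 12*y - 6*z)
At (-2, -2, 3): (-72, -27, 6).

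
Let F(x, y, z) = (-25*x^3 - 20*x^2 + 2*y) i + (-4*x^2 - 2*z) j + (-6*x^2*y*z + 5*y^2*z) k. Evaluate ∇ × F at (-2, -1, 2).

(-66, 48, 14)

(∇×F)₁ = ∂F₃/∂y − ∂F₂/∂z = -6*x^2*z + 10*y*z + 2
(∇×F)₂ = ∂F₁/∂z − ∂F₃/∂x = 12*x*y*z
(∇×F)₃ = ∂F₂/∂x − ∂F₁/∂y = -8*x - 2
∇×F = (-6*x^2*z + 10*y*z + 2, 12*x*y*z, -8*x - 2)
At (-2, -1, 2): (-66, 48, 14).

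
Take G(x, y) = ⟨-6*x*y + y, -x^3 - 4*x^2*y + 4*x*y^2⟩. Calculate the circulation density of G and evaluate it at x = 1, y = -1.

14

∂G₂/∂x = -3*x^2 - 8*x*y + 4*y^2
∂G₁/∂y = -6*x + 1
Scalar curl = -3*x^2 - 8*x*y + 6*x + 4*y^2 - 1
At (1, -1): 14.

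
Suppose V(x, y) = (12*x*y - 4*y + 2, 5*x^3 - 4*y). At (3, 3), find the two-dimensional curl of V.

103

∂V₂/∂x = 15*x^2
∂V₁/∂y = 12*x - 4
Scalar curl = 15*x^2 - 12*x + 4
At (3, 3): 103.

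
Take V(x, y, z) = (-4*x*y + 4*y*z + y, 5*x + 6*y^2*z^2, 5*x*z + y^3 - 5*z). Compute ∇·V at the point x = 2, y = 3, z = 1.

∂V₁/∂x = -4*y
∂V₂/∂y = 12*y*z^2
∂V₃/∂z = 5*x - 5
∇·V = 5*x + 12*y*z^2 - 4*y - 5
At (2, 3, 1): 29.

29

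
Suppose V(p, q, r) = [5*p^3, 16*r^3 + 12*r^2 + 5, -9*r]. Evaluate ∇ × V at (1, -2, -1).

(-24, 0, 0)

(∇×V)₁ = ∂V₃/∂q − ∂V₂/∂r = -48*r^2 - 24*r
(∇×V)₂ = ∂V₁/∂r − ∂V₃/∂p = 0
(∇×V)₃ = ∂V₂/∂p − ∂V₁/∂q = 0
∇×V = (-48*r^2 - 24*r, 0, 0)
At (1, -2, -1): (-24, 0, 0).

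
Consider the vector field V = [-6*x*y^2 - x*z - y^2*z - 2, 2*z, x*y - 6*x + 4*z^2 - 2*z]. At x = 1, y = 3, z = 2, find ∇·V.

-42

∂V₁/∂x = -6*y^2 - z
∂V₂/∂y = 0
∂V₃/∂z = 8*z - 2
∇·V = -6*y^2 + 7*z - 2
At (1, 3, 2): -42.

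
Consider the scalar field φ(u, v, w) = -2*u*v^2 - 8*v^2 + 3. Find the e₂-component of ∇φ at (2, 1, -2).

-24

(∇φ)_2 = ∂φ/∂v = -4*u*v - 16*v
At (2, 1, -2): -24.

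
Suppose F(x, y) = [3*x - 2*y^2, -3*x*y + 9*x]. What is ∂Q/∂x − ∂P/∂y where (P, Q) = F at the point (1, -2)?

7

∂F₂/∂x = -3*y + 9
∂F₁/∂y = -4*y
Scalar curl = y + 9
At (1, -2): 7.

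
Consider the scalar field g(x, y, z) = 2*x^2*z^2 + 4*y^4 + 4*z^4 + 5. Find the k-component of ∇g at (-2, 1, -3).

-480

(∇g)_3 = ∂g/∂z = 4*x^2*z + 16*z^3
At (-2, 1, -3): -480.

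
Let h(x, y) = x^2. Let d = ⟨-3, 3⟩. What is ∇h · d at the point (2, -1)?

∂h/∂x = 2*x
∂h/∂y = 0
∇h at (2, -1) = (4, 0)
∇h · d = (4)(-3) + (0)(3) = -12

-12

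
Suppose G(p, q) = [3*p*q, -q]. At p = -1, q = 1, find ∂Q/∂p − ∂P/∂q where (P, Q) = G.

∂G₂/∂p = 0
∂G₁/∂q = 3*p
Scalar curl = -3*p
At (-1, 1): 3.

3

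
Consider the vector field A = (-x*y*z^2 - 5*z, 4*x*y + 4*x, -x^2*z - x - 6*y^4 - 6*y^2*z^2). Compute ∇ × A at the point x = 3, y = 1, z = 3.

(-132, -4, 35)

(∇×A)₁ = ∂A₃/∂y − ∂A₂/∂z = -24*y^3 - 12*y*z^2
(∇×A)₂ = ∂A₁/∂z − ∂A₃/∂x = -2*x*y*z + 2*x*z - 4
(∇×A)₃ = ∂A₂/∂x − ∂A₁/∂y = x*z^2 + 4*y + 4
∇×A = (-24*y^3 - 12*y*z^2, -2*x*y*z + 2*x*z - 4, x*z^2 + 4*y + 4)
At (3, 1, 3): (-132, -4, 35).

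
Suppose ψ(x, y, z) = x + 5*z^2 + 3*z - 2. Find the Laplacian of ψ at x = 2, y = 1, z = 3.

10

∂²ψ/∂x² = 0
∂²ψ/∂y² = 0
∂²ψ/∂z² = 10
∇²ψ = 10
At (2, 1, 3): 10.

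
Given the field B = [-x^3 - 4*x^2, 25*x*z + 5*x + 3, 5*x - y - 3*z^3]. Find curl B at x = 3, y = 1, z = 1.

(-76, -5, 30)

(∇×B)₁ = ∂B₃/∂y − ∂B₂/∂z = -25*x - 1
(∇×B)₂ = ∂B₁/∂z − ∂B₃/∂x = -5
(∇×B)₃ = ∂B₂/∂x − ∂B₁/∂y = 25*z + 5
∇×B = (-25*x - 1, -5, 25*z + 5)
At (3, 1, 1): (-76, -5, 30).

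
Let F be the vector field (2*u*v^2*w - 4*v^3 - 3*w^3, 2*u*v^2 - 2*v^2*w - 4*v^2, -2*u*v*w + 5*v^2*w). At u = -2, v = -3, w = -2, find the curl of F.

(70, -60, 174)

(∇×F)₁ = ∂F₃/∂v − ∂F₂/∂w = -2*u*w + 2*v^2 + 10*v*w
(∇×F)₂ = ∂F₁/∂w − ∂F₃/∂u = 2*u*v^2 + 2*v*w - 9*w^2
(∇×F)₃ = ∂F₂/∂u − ∂F₁/∂v = -4*u*v*w + 14*v^2
∇×F = (-2*u*w + 2*v^2 + 10*v*w, 2*u*v^2 + 2*v*w - 9*w^2, -4*u*v*w + 14*v^2)
At (-2, -3, -2): (70, -60, 174).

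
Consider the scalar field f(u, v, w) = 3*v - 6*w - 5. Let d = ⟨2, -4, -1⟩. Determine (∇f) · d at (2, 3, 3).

∂f/∂u = 0
∂f/∂v = 3
∂f/∂w = -6
∇f at (2, 3, 3) = (0, 3, -6)
∇f · d = (0)(2) + (3)(-4) + (-6)(-1) = -6

-6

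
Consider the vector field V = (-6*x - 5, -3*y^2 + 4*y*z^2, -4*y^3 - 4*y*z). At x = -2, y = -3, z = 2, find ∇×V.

(∇×V)₁ = ∂V₃/∂y − ∂V₂/∂z = -12*y^2 - 8*y*z - 4*z
(∇×V)₂ = ∂V₁/∂z − ∂V₃/∂x = 0
(∇×V)₃ = ∂V₂/∂x − ∂V₁/∂y = 0
∇×V = (-12*y^2 - 8*y*z - 4*z, 0, 0)
At (-2, -3, 2): (-68, 0, 0).

(-68, 0, 0)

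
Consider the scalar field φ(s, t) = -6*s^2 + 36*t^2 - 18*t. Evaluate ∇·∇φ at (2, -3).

60

∂²φ/∂s² = -12
∂²φ/∂t² = 72
∇²φ = 60
At (2, -3): 60.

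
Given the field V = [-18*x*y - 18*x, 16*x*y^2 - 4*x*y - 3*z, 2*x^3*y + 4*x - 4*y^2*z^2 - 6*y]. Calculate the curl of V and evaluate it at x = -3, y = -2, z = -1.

(-41, 104, 18)

(∇×V)₁ = ∂V₃/∂y − ∂V₂/∂z = 2*x^3 - 8*y*z^2 - 3
(∇×V)₂ = ∂V₁/∂z − ∂V₃/∂x = -6*x^2*y - 4
(∇×V)₃ = ∂V₂/∂x − ∂V₁/∂y = 18*x + 16*y^2 - 4*y
∇×V = (2*x^3 - 8*y*z^2 - 3, -6*x^2*y - 4, 18*x + 16*y^2 - 4*y)
At (-3, -2, -1): (-41, 104, 18).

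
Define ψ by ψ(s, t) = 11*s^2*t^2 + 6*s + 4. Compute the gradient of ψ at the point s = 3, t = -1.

∂ψ/∂s = 22*s*t^2 + 6
∂ψ/∂t = 22*s^2*t
∇ψ = (22*s*t^2 + 6, 22*s^2*t)
At (3, -1): (72, -198).

(72, -198)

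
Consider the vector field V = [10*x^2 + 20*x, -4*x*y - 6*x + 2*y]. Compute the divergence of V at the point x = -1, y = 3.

∂V₁/∂x = 20*x + 20
∂V₂/∂y = -4*x + 2
∇·V = 16*x + 22
At (-1, 3): 6.

6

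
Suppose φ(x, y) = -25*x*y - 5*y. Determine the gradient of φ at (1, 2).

(-50, -30)

∂φ/∂x = -25*y
∂φ/∂y = -25*x - 5
∇φ = (-25*y, -25*x - 5)
At (1, 2): (-50, -30).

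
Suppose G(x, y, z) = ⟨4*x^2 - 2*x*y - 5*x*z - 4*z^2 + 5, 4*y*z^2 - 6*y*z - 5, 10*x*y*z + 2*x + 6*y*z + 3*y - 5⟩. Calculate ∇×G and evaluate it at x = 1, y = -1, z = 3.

(∇×G)₁ = ∂G₃/∂y − ∂G₂/∂z = 10*x*z - 8*y*z + 6*y + 6*z + 3
(∇×G)₂ = ∂G₁/∂z − ∂G₃/∂x = -5*x - 10*y*z - 8*z - 2
(∇×G)₃ = ∂G₂/∂x − ∂G₁/∂y = 2*x
∇×G = (10*x*z - 8*y*z + 6*y + 6*z + 3, -5*x - 10*y*z - 8*z - 2, 2*x)
At (1, -1, 3): (69, -1, 2).

(69, -1, 2)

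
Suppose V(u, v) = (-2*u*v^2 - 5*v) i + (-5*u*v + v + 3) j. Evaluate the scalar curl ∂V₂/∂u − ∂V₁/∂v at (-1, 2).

∂V₂/∂u = -5*v
∂V₁/∂v = -4*u*v - 5
Scalar curl = 4*u*v - 5*v + 5
At (-1, 2): -13.

-13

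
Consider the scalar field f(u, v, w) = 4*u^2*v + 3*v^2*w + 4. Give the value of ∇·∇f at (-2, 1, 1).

∂²f/∂u² = 8*v
∂²f/∂v² = 6*w
∂²f/∂w² = 0
∇²f = 8*v + 6*w
At (-2, 1, 1): 14.

14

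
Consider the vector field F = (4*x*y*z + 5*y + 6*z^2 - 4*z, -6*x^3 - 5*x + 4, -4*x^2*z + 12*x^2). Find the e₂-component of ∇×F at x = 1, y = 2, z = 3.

(∇×F)_2 = ∂F₁/∂z − ∂F₃/∂x
= 4*x*y + 12*z - 4 − (-8*x*z + 24*x)
= 4*x*y + 8*x*z - 24*x + 12*z - 4
At (1, 2, 3): 40.

40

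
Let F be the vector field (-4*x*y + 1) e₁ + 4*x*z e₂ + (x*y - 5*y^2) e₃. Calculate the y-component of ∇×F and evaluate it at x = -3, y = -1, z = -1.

(∇×F)_2 = ∂F₁/∂z − ∂F₃/∂x
= 0 − (y)
= -y
At (-3, -1, -1): 1.

1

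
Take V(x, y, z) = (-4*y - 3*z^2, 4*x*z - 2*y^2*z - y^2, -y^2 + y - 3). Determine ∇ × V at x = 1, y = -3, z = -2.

(∇×V)₁ = ∂V₃/∂y − ∂V₂/∂z = -4*x + 2*y^2 - 2*y + 1
(∇×V)₂ = ∂V₁/∂z − ∂V₃/∂x = -6*z
(∇×V)₃ = ∂V₂/∂x − ∂V₁/∂y = 4*z + 4
∇×V = (-4*x + 2*y^2 - 2*y + 1, -6*z, 4*z + 4)
At (1, -3, -2): (21, 12, -4).

(21, 12, -4)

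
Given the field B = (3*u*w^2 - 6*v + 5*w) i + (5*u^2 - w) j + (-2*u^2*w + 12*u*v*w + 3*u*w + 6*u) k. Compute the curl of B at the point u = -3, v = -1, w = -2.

(∇×B)₁ = ∂B₃/∂v − ∂B₂/∂w = 12*u*w + 1
(∇×B)₂ = ∂B₁/∂w − ∂B₃/∂u = 10*u*w - 12*v*w - 3*w - 1
(∇×B)₃ = ∂B₂/∂u − ∂B₁/∂v = 10*u + 6
∇×B = (12*u*w + 1, 10*u*w - 12*v*w - 3*w - 1, 10*u + 6)
At (-3, -1, -2): (73, 41, -24).

(73, 41, -24)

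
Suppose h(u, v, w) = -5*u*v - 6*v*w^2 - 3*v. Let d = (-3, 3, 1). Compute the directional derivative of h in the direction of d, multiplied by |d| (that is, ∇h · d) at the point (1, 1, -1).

∂h/∂u = -5*v
∂h/∂v = -5*u - 6*w^2 - 3
∂h/∂w = -12*v*w
∇h at (1, 1, -1) = (-5, -14, 12)
∇h · d = (-5)(-3) + (-14)(3) + (12)(1) = -15

-15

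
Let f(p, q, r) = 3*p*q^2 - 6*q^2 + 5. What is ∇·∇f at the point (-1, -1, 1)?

-18

∂²f/∂p² = 0
∂²f/∂q² = 6*(p - 2)
∂²f/∂r² = 0
∇²f = 6*p - 12
At (-1, -1, 1): -18.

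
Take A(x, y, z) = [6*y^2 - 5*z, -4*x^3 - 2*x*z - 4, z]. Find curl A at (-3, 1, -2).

(∇×A)₁ = ∂A₃/∂y − ∂A₂/∂z = 2*x
(∇×A)₂ = ∂A₁/∂z − ∂A₃/∂x = -5
(∇×A)₃ = ∂A₂/∂x − ∂A₁/∂y = -12*x^2 - 12*y - 2*z
∇×A = (2*x, -5, -12*x^2 - 12*y - 2*z)
At (-3, 1, -2): (-6, -5, -116).

(-6, -5, -116)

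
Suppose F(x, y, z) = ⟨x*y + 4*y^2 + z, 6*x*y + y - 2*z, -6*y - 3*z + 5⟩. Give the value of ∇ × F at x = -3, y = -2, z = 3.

(∇×F)₁ = ∂F₃/∂y − ∂F₂/∂z = -4
(∇×F)₂ = ∂F₁/∂z − ∂F₃/∂x = 1
(∇×F)₃ = ∂F₂/∂x − ∂F₁/∂y = -x - 2*y
∇×F = (-4, 1, -x - 2*y)
At (-3, -2, 3): (-4, 1, 7).

(-4, 1, 7)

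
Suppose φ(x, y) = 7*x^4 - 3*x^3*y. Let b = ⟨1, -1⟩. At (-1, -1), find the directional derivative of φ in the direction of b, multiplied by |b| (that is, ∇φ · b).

∂φ/∂x = 28*x^3 - 9*x^2*y
∂φ/∂y = -3*x^3
∇φ at (-1, -1) = (-19, 3)
∇φ · b = (-19)(1) + (3)(-1) = -22

-22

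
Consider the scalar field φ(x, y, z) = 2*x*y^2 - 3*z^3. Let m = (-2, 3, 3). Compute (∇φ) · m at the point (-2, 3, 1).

-135

∂φ/∂x = 2*y^2
∂φ/∂y = 4*x*y
∂φ/∂z = -9*z^2
∇φ at (-2, 3, 1) = (18, -24, -9)
∇φ · m = (18)(-2) + (-24)(3) + (-9)(3) = -135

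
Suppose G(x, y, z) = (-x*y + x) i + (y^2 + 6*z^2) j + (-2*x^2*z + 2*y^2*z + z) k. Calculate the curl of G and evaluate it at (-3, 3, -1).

(0, 12, -3)

(∇×G)₁ = ∂G₃/∂y − ∂G₂/∂z = 4*y*z - 12*z
(∇×G)₂ = ∂G₁/∂z − ∂G₃/∂x = 4*x*z
(∇×G)₃ = ∂G₂/∂x − ∂G₁/∂y = x
∇×G = (4*y*z - 12*z, 4*x*z, x)
At (-3, 3, -1): (0, 12, -3).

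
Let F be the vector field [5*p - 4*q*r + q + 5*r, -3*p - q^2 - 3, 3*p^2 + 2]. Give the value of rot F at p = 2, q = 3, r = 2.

(0, -19, 4)

(∇×F)₁ = ∂F₃/∂q − ∂F₂/∂r = 0
(∇×F)₂ = ∂F₁/∂r − ∂F₃/∂p = -6*p - 4*q + 5
(∇×F)₃ = ∂F₂/∂p − ∂F₁/∂q = 4*r - 4
∇×F = (0, -6*p - 4*q + 5, 4*r - 4)
At (2, 3, 2): (0, -19, 4).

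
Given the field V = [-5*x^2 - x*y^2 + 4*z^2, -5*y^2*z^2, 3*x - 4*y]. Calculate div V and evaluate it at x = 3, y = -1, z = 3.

∂V₁/∂x = -10*x - y^2
∂V₂/∂y = -10*y*z^2
∂V₃/∂z = 0
∇·V = -10*x - y^2 - 10*y*z^2
At (3, -1, 3): 59.

59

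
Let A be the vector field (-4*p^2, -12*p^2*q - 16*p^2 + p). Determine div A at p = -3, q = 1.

∂A₁/∂p = -8*p
∂A₂/∂q = -12*p^2
∇·A = -12*p^2 - 8*p
At (-3, 1): -84.

-84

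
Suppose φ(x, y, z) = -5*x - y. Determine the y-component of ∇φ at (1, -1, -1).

-1

(∇φ)_2 = ∂φ/∂y = -1
At (1, -1, -1): -1.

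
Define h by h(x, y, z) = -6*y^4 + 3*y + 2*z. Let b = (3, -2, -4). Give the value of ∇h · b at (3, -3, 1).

-1310

∂h/∂x = 0
∂h/∂y = -24*y^3 + 3
∂h/∂z = 2
∇h at (3, -3, 1) = (0, 651, 2)
∇h · b = (0)(3) + (651)(-2) + (2)(-4) = -1310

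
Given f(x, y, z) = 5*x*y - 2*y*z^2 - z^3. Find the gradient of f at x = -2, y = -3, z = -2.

(-15, -18, -36)

∂f/∂x = 5*y
∂f/∂y = 5*x - 2*z^2
∂f/∂z = -4*y*z - 3*z^2
∇f = (5*y, 5*x - 2*z^2, -4*y*z - 3*z^2)
At (-2, -3, -2): (-15, -18, -36).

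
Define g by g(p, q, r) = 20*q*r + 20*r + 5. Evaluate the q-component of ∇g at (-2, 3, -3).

(∇g)_2 = ∂g/∂q = 20*r
At (-2, 3, -3): -60.

-60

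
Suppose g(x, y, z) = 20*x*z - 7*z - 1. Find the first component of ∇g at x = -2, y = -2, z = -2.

-40

(∇g)_1 = ∂g/∂x = 20*z
At (-2, -2, -2): -40.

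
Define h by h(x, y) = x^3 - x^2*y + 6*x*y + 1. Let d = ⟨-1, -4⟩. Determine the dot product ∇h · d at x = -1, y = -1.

∂h/∂x = 3*x^2 - 2*x*y + 6*y
∂h/∂y = -x^2 + 6*x
∇h at (-1, -1) = (-5, -7)
∇h · d = (-5)(-1) + (-7)(-4) = 33

33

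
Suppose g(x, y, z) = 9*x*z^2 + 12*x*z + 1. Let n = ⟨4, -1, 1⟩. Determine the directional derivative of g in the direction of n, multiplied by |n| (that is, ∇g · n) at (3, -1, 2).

384

∂g/∂x = 9*z^2 + 12*z
∂g/∂y = 0
∂g/∂z = 18*x*z + 12*x
∇g at (3, -1, 2) = (60, 0, 144)
∇g · n = (60)(4) + (0)(-1) + (144)(1) = 384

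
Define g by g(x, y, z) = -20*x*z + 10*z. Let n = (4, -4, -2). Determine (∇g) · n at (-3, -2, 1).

-220

∂g/∂x = -20*z
∂g/∂y = 0
∂g/∂z = -20*x + 10
∇g at (-3, -2, 1) = (-20, 0, 70)
∇g · n = (-20)(4) + (0)(-4) + (70)(-2) = -220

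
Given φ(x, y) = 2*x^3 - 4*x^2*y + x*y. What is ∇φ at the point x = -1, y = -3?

∂φ/∂x = 6*x^2 - 8*x*y + y
∂φ/∂y = -4*x^2 + x
∇φ = (6*x^2 - 8*x*y + y, -4*x^2 + x)
At (-1, -3): (-21, -5).

(-21, -5)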